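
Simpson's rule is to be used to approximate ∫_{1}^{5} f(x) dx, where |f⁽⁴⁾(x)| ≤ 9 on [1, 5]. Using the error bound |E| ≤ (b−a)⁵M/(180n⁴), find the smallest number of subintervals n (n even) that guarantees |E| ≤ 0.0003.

22

Need 9216/(180n⁴) ≤ 0.0003.
n⁴ ≥ 9216/(180·0.0003) = 170667 ⇒ n ≥ 20.3253, so the smallest even n is 22. (n must be even for Simpson's rule.)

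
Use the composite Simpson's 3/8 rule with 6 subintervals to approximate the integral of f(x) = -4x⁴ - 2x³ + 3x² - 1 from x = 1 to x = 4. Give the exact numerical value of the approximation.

h = (4 − 1)/6 = 0.5.
Nodes x₀,…,x₆ = 1, 1.5, 2, 2.5, 3, 3.5, 4.
f(x) = -4x⁴ - 2x³ + 3x² - 1: f₀=-4, f₁=-21.25, f₂=-69, f₃=-169.75, f₄=-352, f₅=-650.25, f₆=-1105.
(3h/8)·[f₀ + 3f₁ + 3f₂ + 2f₃ + 3f₄ + 3f₅ + f₆] = 0.1875·(-4726) = -886.125.

-886.125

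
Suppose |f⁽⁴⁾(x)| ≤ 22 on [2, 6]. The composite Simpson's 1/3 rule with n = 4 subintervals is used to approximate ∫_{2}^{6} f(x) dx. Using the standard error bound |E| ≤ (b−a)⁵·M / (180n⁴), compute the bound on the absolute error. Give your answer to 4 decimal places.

|E| ≤ (4)⁵·22 / (180·4⁴) = 22528/46080 = 0.4889.

0.4889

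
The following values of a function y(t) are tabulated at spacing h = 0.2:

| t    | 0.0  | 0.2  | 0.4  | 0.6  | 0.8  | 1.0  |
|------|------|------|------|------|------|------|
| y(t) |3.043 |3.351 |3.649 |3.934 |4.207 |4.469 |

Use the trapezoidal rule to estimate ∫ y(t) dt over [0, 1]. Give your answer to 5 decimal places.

3.77940

h = 0.2, n = 5.
(h/2)·[y₀ + 2y₁ + 2y₂ + 2y₃ + 2y₄ + y₅] = 0.1·(37.794) = 3.77940.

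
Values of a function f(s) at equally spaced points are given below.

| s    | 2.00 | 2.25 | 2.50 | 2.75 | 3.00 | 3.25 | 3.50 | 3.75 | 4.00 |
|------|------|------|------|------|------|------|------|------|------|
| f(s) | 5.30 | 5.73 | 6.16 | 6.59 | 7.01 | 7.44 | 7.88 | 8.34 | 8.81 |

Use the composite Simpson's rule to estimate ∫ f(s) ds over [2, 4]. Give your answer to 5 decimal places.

h = 0.25, n = 8.
(h/3)·[y₀ + 4y₁ + 2y₂ + 4y₃ + 2y₄ + 4y₅ + 2y₆ + 4y₇ + y₈] = 0.083333·(168.61) = 14.05083.

14.05083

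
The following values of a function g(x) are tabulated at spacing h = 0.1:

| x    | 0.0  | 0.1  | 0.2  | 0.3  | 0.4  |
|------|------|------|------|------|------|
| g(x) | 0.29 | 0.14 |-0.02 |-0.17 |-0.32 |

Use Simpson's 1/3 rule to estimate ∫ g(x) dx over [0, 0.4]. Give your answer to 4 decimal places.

h = 0.1, n = 4.
(h/3)·[y₀ + 4y₁ + 2y₂ + 4y₃ + y₄] = 0.033333·(-0.19) = -0.0063.

-0.0063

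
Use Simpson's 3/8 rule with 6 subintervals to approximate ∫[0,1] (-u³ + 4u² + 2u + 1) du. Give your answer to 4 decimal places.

3.0833

h = (1 − 0)/6 = 0.166667.
Nodes u₀,…,u₆ = 0, 0.166667, 0.333333, 0.5, 0.666667, 0.833333, 1.
f(u) = -u³ + 4u² + 2u + 1: f₀=1, f₁=1.439815, f₂=2.074074, f₃=2.875, f₄=3.814815, f₅=4.865741, f₆=6.
(3h/8)·[f₀ + 3f₁ + 3f₂ + 2f₃ + 3f₄ + 3f₅ + f₆] = 0.0625·(49.333333) = 3.0833.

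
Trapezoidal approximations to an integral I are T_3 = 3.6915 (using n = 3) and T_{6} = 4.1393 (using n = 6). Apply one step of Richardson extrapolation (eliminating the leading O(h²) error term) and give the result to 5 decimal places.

4.28857

R = (4·T_{6} − T_3) / 3 = (4·4.1393 − 3.6915)/3 = (12.8657)/3 = 4.28857.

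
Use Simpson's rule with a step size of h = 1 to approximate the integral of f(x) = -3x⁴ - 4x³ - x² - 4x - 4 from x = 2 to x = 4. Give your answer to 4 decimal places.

-886.6667

h = (4 − 2)/2 = 1.
Nodes x₀,…,x₂ = 2, 3, 4.
f(x) = -3x⁴ - 4x³ - x² - 4x - 4: f₀=-96, f₁=-376, f₂=-1060.
(h/3)·[f₀ + 4f₁ + f₂] = 0.333333·(-2660) = -886.6667.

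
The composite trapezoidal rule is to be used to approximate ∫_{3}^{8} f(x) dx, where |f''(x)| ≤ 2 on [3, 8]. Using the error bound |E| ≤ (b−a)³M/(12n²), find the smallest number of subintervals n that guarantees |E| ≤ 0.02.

33

Need 250/(12n²) ≤ 0.02.
n² ≥ 250/(12·0.02) = 1041.67 ⇒ n ≥ 32.2749, so the smallest n is 33.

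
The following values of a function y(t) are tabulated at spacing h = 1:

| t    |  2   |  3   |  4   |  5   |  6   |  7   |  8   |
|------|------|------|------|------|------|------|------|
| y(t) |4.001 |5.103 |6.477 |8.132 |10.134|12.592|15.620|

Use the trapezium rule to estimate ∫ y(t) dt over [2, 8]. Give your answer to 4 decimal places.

52.2485

h = 1, n = 6.
(h/2)·[y₀ + 2y₁ + 2y₂ + 2y₃ + 2y₄ + 2y₅ + y₆] = 0.5·(104.497) = 52.2485.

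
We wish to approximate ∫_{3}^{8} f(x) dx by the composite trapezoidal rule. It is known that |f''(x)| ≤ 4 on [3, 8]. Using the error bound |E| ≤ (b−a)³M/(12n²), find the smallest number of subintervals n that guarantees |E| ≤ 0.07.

Need 500/(12n²) ≤ 0.07.
n² ≥ 500/(12·0.07) = 595.238 ⇒ n ≥ 24.3975, so the smallest n is 25.

25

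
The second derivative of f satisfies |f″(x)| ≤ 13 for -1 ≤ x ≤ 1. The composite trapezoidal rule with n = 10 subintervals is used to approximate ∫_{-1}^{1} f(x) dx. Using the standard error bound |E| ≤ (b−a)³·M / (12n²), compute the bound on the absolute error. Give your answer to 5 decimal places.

|E| ≤ (2)³·13 / (12·10²) = 104/1200 = 0.08667.

0.08667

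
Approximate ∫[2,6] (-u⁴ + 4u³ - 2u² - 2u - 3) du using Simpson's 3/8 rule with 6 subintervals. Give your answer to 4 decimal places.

h = (6 − 2)/6 = 0.666667.
Nodes u₀,…,u₆ = 2, 2.666667, 3.333333, 4, 4.666667, 5.333333, 6.
f(u) = -u⁴ + 4u³ - 2u² - 2u - 3: f₀=1, f₁=2.728395, f₂=-7.197531, f₃=-43, f₄=-123.641975, f₅=-272.827160, f₆=-519.
(3h/8)·[f₀ + 3f₁ + 3f₂ + 2f₃ + 3f₄ + 3f₅ + f₆] = 0.25·(-1806.814815) = -451.7037.

-451.7037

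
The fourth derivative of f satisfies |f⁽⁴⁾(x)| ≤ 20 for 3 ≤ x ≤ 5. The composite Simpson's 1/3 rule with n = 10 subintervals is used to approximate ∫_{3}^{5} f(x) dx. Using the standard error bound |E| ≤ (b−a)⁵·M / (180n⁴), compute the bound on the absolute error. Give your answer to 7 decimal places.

0.0003556

|E| ≤ (2)⁵·20 / (180·10⁴) = 640/1800000 = 0.0003556.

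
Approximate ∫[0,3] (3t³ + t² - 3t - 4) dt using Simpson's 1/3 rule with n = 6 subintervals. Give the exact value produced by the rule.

44.25

h = (3 − 0)/6 = 0.5.
Nodes t₀,…,t₆ = 0, 0.5, 1, 1.5, 2, 2.5, 3.
f(t) = 3t³ + t² - 3t - 4: f₀=-4, f₁=-4.875, f₂=-3, f₃=3.875, f₄=18, f₅=41.625, f₆=77.
(h/3)·[f₀ + 4f₁ + 2f₂ + 4f₃ + 2f₄ + 4f₅ + f₆] = 0.166667·(265.5) = 44.25.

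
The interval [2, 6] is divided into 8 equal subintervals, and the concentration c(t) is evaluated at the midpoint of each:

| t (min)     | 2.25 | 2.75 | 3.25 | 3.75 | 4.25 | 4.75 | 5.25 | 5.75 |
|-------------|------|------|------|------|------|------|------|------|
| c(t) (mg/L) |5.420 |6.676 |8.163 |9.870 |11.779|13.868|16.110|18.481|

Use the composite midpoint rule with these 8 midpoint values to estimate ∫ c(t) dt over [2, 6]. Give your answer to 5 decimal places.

45.18350

h = 0.5, n = 8.
h·[y(m₁) + y(m₂) + y(m₃) + y(m₄) + y(m₅) + y(m₆) + y(m₇) + y(m₈)] = 0.5·(90.367) = 45.18350.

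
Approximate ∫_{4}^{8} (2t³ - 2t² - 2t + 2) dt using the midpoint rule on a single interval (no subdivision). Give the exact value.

1400

M = (b−a)·f(6) = 4·(350) = 1400.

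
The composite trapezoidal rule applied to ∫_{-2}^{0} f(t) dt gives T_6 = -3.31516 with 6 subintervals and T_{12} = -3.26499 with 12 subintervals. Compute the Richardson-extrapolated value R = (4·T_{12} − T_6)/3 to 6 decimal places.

-3.248267

R = (4·T_{12} − T_6) / 3 = (4·(-3.26499) − (-3.31516))/3 = (-9.74480)/3 = -3.248267.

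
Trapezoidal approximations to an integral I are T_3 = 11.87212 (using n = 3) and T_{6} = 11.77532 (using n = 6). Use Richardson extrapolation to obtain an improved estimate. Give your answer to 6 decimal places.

R = (4·T_{6} − T_3) / 3 = (4·11.77532 − 11.87212)/3 = (35.22916)/3 = 11.743053.

11.743053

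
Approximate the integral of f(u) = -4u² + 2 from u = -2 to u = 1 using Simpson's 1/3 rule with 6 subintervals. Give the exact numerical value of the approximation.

h = (1 − (-2))/6 = 0.5.
Nodes u₀,…,u₆ = -2, -1.5, -1, -0.5, 0, 0.5, 1.
f(u) = -4u² + 2: f₀=-14, f₁=-7, f₂=-2, f₃=1, f₄=2, f₅=1, f₆=-2.
(h/3)·[f₀ + 4f₁ + 2f₂ + 4f₃ + 2f₄ + 4f₅ + f₆] = 0.166667·(-36) = -6.

-6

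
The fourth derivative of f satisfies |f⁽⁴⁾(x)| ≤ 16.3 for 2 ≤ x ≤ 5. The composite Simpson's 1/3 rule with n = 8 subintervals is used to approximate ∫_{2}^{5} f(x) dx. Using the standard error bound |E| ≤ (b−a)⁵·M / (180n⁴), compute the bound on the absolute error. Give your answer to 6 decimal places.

|E| ≤ (3)⁵·16.3 / (180·8⁴) = 3960.9/737280 = 0.005372.

0.005372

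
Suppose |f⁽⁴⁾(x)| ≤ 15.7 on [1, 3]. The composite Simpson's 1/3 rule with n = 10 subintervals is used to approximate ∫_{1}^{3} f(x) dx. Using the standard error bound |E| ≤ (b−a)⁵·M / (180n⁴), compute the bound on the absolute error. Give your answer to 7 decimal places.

|E| ≤ (2)⁵·15.7 / (180·10⁴) = 502.4/1800000 = 0.0002791.

0.0002791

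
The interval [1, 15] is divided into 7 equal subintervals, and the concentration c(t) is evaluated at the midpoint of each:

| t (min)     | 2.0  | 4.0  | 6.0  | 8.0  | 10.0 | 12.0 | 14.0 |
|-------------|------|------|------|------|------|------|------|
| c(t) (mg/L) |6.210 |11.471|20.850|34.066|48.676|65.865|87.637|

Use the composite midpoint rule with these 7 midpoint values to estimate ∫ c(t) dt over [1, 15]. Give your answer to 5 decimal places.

h = 2, n = 7.
h·[y(m₁) + y(m₂) + y(m₃) + y(m₄) + y(m₅) + y(m₆) + y(m₇)] = 2·(274.775) = 549.55000.

549.55000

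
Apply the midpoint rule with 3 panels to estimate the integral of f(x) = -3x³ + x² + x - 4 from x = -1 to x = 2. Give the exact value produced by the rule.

-17.875

h = (2 − (-1))/3 = 1.
Midpoints m₁,…,m₃ = -0.5, 0.5, 1.5.
f(m₁)=-3.875, f(m₂)=-3.625, f(m₃)=-10.375.
h·[f(m₁) + f(m₂) + f(m₃)] = 1·(-17.875) = -17.875.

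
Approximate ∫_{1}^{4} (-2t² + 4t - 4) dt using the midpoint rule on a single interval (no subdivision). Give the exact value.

-19.5

M = (b−a)·f(2.5) = 3·(-6.5) = -19.5.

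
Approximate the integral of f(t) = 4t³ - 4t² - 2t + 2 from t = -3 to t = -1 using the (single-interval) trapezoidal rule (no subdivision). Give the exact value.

T = (b−a)/2 · [f(-3) + f(-1)] = 1·[(-136) + (-4)] = -140.

-140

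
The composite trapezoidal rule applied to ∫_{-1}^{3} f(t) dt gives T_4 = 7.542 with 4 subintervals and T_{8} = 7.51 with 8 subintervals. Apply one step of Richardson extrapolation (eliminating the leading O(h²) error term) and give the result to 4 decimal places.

R = (4·T_{8} − T_4) / 3 = (4·7.51 − 7.542)/3 = (22.498)/3 = 7.4993.

7.4993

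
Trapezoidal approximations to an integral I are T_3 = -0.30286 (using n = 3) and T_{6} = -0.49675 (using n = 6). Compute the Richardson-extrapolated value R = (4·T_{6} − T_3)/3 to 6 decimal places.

R = (4·T_{6} − T_3) / 3 = (4·(-0.49675) − (-0.30286))/3 = (-1.68414)/3 = -0.561380.

-0.561380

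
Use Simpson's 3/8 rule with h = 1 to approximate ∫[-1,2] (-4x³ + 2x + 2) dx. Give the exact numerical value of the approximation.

h = (2 − (-1))/3 = 1.
Nodes x₀,…,x₃ = -1, 0, 1, 2.
f(x) = -4x³ + 2x + 2: f₀=4, f₁=2, f₂=0, f₃=-26.
(3h/8)·[f₀ + 3f₁ + 3f₂ + f₃] = 0.375·(-16) = -6.

-6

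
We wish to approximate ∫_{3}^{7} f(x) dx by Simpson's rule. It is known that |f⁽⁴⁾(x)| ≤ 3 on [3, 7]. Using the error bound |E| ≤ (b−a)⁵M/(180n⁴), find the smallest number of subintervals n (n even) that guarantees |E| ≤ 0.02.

Need 3072/(180n⁴) ≤ 0.02.
n⁴ ≥ 3072/(180·0.02) = 853.333 ⇒ n ≥ 5.4048, so the smallest even n is 6. (n must be even for Simpson's rule.)

6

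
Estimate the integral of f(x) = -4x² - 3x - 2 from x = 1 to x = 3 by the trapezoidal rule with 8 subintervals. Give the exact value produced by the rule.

-50.75

h = (3 − 1)/8 = 0.25.
Nodes x₀,…,x₈ = 1, 1.25, 1.5, 1.75, 2, 2.25, 2.5, 2.75, 3.
f(x) = -4x² - 3x - 2: f₀=-9, f₁=-12, f₂=-15.5, f₃=-19.5, f₄=-24, f₅=-29, f₆=-34.5, f₇=-40.5, f₈=-47.
(h/2)·[f₀ + 2f₁ + 2f₂ + 2f₃ + 2f₄ + 2f₅ + 2f₆ + 2f₇ + f₈] = 0.125·(-406) = -50.75.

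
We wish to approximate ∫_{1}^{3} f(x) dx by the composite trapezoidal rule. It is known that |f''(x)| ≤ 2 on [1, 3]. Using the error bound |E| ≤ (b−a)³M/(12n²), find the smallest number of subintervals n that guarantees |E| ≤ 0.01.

12

Need 16/(12n²) ≤ 0.01.
n² ≥ 16/(12·0.01) = 133.333 ⇒ n ≥ 11.5470, so the smallest n is 12.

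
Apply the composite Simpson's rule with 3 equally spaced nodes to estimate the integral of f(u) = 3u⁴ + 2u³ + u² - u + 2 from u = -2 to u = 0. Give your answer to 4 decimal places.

h = (0 − (-2))/2 = 1.
Nodes u₀,…,u₂ = -2, -1, 0.
f(u) = 3u⁴ + 2u³ + u² - u + 2: f₀=40, f₁=5, f₂=2.
(h/3)·[f₀ + 4f₁ + f₂] = 0.333333·(62) = 20.6667.

20.6667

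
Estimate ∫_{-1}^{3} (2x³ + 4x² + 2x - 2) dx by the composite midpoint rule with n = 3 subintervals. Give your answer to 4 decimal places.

h = (3 − (-1))/3 = 1.333333.
Midpoints m₁,…,m₃ = -0.333333, 1, 2.333333.
f(m₁)=-2.296296, f(m₂)=6, f(m₃)=49.851852.
h·[f(m₁) + f(m₂) + f(m₃)] = 1.333333·(53.555556) = 71.4074.

71.4074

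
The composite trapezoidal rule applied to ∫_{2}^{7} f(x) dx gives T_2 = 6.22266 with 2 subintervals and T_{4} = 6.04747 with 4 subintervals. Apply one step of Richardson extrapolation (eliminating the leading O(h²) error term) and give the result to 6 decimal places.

5.989073

R = (4·T_{4} − T_2) / 3 = (4·6.04747 − 6.22266)/3 = (17.96722)/3 = 5.989073.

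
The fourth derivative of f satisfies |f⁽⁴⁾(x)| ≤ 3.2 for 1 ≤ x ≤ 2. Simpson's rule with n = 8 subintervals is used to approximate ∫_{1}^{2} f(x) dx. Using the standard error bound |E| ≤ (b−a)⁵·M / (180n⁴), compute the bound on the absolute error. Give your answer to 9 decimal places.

0.000004340

|E| ≤ (1)⁵·3.2 / (180·8⁴) = 3.2/737280 = 0.000004340.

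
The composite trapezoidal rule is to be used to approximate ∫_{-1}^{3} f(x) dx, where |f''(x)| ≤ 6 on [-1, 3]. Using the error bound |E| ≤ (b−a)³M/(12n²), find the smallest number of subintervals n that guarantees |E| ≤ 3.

Need 384/(12n²) ≤ 3.
n² ≥ 384/(12·3) = 10.6667 ⇒ n ≥ 3.2660, so the smallest n is 4.

4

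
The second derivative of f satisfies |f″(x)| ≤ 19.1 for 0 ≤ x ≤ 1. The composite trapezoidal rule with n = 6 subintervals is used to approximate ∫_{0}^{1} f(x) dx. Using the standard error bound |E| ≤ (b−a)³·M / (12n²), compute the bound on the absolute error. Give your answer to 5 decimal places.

|E| ≤ (1)³·19.1 / (12·6²) = 19.1/432 = 0.04421.

0.04421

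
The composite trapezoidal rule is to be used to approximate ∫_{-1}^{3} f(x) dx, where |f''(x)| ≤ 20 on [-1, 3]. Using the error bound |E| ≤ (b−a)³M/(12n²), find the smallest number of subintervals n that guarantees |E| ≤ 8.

Need 1280/(12n²) ≤ 8.
n² ≥ 1280/(12·8) = 13.3333 ⇒ n ≥ 3.6515, so the smallest n is 4.

4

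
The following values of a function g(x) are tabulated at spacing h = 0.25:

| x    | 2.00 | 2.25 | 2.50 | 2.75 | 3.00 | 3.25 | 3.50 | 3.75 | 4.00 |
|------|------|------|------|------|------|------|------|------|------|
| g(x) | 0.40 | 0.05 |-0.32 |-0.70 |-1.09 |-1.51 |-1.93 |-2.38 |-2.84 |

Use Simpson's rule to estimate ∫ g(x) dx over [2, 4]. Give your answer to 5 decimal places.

-2.27333

h = 0.25, n = 8.
(h/3)·[y₀ + 4y₁ + 2y₂ + 4y₃ + 2y₄ + 4y₅ + 2y₆ + 4y₇ + y₈] = 0.083333·(-27.28) = -2.27333.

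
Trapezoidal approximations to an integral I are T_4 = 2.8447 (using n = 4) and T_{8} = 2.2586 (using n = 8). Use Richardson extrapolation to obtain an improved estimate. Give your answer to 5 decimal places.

R = (4·T_{8} − T_4) / 3 = (4·2.2586 − 2.8447)/3 = (6.1897)/3 = 2.06323.

2.06323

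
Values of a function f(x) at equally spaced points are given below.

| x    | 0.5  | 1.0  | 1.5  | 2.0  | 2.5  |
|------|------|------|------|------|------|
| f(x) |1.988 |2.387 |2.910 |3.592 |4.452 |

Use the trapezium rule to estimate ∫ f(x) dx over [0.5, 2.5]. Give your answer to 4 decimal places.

h = 0.5, n = 4.
(h/2)·[y₀ + 2y₁ + 2y₂ + 2y₃ + y₄] = 0.25·(24.218) = 6.0545.

6.0545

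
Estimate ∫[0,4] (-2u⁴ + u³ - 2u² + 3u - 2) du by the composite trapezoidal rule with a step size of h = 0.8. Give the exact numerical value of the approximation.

-397.75744

h = (4 − 0)/5 = 0.8.
Nodes u₀,…,u₅ = 0, 0.8, 1.6, 2.4, 3.2, 4.
f(u) = -2u⁴ + u³ - 2u² + 3u - 2: f₀=-2, f₁=-1.1872, f₂=-11.3312, f₃=-58.8512, f₄=-189.8272, f₅=-470.
(h/2)·[f₀ + 2f₁ + 2f₂ + 2f₃ + 2f₄ + f₅] = 0.4·(-994.3936) = -397.75744.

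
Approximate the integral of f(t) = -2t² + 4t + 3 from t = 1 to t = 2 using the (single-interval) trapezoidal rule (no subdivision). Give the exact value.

T = (b−a)/2 · [f(1) + f(2)] = 0.5·[5 + 3] = 4.

4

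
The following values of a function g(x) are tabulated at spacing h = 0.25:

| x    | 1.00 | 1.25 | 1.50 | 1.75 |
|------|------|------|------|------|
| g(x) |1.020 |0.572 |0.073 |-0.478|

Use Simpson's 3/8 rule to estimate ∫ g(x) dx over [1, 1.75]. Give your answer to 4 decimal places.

h = 0.25, n = 3.
(3h/8)·[y₀ + 3y₁ + 3y₂ + y₃] = 0.09375·(2.477) = 0.2322.

0.2322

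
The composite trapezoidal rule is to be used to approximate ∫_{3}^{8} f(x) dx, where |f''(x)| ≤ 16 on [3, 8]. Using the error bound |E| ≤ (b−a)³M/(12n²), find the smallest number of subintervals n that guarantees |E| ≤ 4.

Need 2000/(12n²) ≤ 4.
n² ≥ 2000/(12·4) = 41.6667 ⇒ n ≥ 6.4550, so the smallest n is 7.

7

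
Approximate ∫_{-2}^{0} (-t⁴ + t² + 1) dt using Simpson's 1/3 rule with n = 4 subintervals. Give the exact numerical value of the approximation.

h = (0 − (-2))/4 = 0.5.
Nodes t₀,…,t₄ = -2, -1.5, -1, -0.5, 0.
f(t) = -t⁴ + t² + 1: f₀=-11, f₁=-1.8125, f₂=1, f₃=1.1875, f₄=1.
(h/3)·[f₀ + 4f₁ + 2f₂ + 4f₃ + f₄] = 0.166667·(-10.5) = -1.75.

-1.75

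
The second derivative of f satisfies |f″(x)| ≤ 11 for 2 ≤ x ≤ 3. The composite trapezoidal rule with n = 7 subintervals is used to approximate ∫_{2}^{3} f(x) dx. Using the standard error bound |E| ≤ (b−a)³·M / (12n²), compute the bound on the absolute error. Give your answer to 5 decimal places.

0.01871

|E| ≤ (1)³·11 / (12·7²) = 11/588 = 0.01871.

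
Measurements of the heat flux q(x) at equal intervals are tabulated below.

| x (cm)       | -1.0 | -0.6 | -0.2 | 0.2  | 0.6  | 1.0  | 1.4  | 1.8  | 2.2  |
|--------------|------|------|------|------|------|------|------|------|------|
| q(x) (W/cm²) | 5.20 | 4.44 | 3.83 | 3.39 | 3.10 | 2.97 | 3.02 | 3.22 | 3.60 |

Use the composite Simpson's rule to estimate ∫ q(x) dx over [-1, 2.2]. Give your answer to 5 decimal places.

11.30400

h = 0.4, n = 8.
(h/3)·[y₀ + 4y₁ + 2y₂ + 4y₃ + 2y₄ + 4y₅ + 2y₆ + 4y₇ + y₈] = 0.133333·(84.78) = 11.30400.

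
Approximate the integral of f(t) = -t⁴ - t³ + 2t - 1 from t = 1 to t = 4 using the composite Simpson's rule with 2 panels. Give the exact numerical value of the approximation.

h = (4 − 1)/2 = 1.5.
Nodes t₀,…,t₂ = 1, 2.5, 4.
f(t) = -t⁴ - t³ + 2t - 1: f₀=-1, f₁=-50.6875, f₂=-313.
(h/3)·[f₀ + 4f₁ + f₂] = 0.5·(-516.75) = -258.375.

-258.375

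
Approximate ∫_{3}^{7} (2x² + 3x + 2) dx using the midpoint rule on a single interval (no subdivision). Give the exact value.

268

M = (b−a)·f(5) = 4·(67) = 268.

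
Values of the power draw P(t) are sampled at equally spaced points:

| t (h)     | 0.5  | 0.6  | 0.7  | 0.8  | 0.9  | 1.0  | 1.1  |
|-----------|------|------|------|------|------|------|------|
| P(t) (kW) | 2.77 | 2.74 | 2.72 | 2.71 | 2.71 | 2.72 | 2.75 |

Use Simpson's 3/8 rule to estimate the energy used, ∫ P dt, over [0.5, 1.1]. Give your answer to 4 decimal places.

1.6354

h = 0.1, n = 6.
(3h/8)·[y₀ + 3y₁ + 3y₂ + 2y₃ + 3y₄ + 3y₅ + y₆] = 0.0375·(43.61) = 1.6354.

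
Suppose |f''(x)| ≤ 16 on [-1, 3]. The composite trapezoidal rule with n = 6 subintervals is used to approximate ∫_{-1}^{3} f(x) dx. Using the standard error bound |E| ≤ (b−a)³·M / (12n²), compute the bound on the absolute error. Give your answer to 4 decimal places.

2.3704

|E| ≤ (4)³·16 / (12·6²) = 1024/432 = 2.3704.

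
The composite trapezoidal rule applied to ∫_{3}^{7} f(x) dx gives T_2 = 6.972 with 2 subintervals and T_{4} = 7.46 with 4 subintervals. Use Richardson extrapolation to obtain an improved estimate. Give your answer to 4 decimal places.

R = (4·T_{4} − T_2) / 3 = (4·7.46 − 6.972)/3 = (22.868)/3 = 7.6227.

7.6227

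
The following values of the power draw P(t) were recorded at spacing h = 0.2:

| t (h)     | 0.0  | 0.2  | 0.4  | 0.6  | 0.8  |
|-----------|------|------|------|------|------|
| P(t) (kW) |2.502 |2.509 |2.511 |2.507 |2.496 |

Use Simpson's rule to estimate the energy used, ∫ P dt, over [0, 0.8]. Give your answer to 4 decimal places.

2.0056

h = 0.2, n = 4.
(h/3)·[y₀ + 4y₁ + 2y₂ + 4y₃ + y₄] = 0.066667·(30.084) = 2.0056.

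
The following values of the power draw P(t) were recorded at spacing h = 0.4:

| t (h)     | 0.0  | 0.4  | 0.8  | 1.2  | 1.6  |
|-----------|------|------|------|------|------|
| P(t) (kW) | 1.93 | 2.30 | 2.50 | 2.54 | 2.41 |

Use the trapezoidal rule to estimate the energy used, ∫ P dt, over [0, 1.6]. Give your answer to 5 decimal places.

h = 0.4, n = 4.
(h/2)·[y₀ + 2y₁ + 2y₂ + 2y₃ + y₄] = 0.2·(19.02) = 3.80400.

3.80400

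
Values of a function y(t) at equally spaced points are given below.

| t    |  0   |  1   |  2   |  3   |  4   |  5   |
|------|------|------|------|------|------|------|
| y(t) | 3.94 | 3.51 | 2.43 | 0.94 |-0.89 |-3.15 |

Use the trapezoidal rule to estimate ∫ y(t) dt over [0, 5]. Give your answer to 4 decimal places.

6.3850

h = 1, n = 5.
(h/2)·[y₀ + 2y₁ + 2y₂ + 2y₃ + 2y₄ + y₅] = 0.5·(12.77) = 6.3850.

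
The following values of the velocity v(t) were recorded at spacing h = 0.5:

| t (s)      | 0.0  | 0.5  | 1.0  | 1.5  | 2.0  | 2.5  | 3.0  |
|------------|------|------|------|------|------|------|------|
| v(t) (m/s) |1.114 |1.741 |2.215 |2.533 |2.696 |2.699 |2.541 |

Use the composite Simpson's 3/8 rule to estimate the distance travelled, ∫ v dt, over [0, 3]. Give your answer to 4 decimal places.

6.8951

h = 0.5, n = 6.
(3h/8)·[y₀ + 3y₁ + 3y₂ + 2y₃ + 3y₄ + 3y₅ + y₆] = 0.1875·(36.774) = 6.8951.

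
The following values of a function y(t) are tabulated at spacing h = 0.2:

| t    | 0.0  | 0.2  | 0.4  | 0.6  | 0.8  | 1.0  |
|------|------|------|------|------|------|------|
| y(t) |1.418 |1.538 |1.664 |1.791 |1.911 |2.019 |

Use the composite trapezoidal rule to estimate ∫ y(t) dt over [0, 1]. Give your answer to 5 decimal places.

h = 0.2, n = 5.
(h/2)·[y₀ + 2y₁ + 2y₂ + 2y₃ + 2y₄ + y₅] = 0.1·(17.245) = 1.72450.

1.72450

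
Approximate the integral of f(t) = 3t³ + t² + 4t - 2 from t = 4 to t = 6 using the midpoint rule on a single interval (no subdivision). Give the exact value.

M = (b−a)·f(5) = 2·(418) = 836.

836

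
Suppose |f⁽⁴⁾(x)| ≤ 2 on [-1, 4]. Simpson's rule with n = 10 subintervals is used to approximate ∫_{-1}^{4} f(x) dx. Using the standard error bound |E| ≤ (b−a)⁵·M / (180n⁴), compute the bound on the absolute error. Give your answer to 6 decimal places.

0.003472

|E| ≤ (5)⁵·2 / (180·10⁴) = 6250/1800000 = 0.003472.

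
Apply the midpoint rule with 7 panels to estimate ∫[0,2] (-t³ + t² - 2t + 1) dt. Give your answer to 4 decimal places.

h = (2 − 0)/7 = 0.285714.
Midpoints m₁,…,m₇ = 0.142857, 0.428571, 0.714286, 1, 1.285714, 1.571429, 1.857143.
f(m₁)=0.731778, f(m₂)=0.247813, f(m₃)=-0.282799, f(m₄)=-1, f(m₅)=-2.043732, f(m₆)=-3.553936, f(m₇)=-5.670554.
h·[f(m₁) + f(m₂) + f(m₃) + f(m₄) + f(m₅) + f(m₆) + f(m₇)] = 0.285714·(-11.571429) = -3.3061.

-3.3061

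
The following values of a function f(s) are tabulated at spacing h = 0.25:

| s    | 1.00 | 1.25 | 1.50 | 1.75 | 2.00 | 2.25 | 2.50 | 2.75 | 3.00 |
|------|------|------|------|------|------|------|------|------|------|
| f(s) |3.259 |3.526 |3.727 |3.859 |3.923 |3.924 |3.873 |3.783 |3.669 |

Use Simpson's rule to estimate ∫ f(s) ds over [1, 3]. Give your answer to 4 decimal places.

h = 0.25, n = 8.
(h/3)·[y₀ + 4y₁ + 2y₂ + 4y₃ + 2y₄ + 4y₅ + 2y₆ + 4y₇ + y₈] = 0.083333·(90.342) = 7.5285.

7.5285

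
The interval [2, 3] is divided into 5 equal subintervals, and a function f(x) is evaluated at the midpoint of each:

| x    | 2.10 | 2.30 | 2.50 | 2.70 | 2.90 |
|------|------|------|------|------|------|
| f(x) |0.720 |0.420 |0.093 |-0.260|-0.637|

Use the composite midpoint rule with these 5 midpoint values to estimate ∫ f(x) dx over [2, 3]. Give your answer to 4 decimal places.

h = 0.2, n = 5.
h·[y(m₁) + y(m₂) + y(m₃) + y(m₄) + y(m₅)] = 0.2·(0.336) = 0.0672.

0.0672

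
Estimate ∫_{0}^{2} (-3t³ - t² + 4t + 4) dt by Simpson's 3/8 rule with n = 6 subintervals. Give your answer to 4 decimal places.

1.3333

h = (2 − 0)/6 = 0.333333.
Nodes t₀,…,t₆ = 0, 0.333333, 0.666667, 1, 1.333333, 1.666667, 2.
f(t) = -3t³ - t² + 4t + 4: f₀=4, f₁=5.111111, f₂=5.333333, f₃=4, f₄=0.444444, f₅=-6, f₆=-16.
(3h/8)·[f₀ + 3f₁ + 3f₂ + 2f₃ + 3f₄ + 3f₅ + f₆] = 0.125·(10.666667) = 1.3333.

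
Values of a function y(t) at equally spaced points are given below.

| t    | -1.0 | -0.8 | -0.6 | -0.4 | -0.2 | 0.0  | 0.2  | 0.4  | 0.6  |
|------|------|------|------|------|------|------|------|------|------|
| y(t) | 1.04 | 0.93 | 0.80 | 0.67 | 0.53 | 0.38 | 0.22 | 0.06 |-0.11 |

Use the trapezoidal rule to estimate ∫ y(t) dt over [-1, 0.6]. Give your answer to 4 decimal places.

h = 0.2, n = 8.
(h/2)·[y₀ + 2y₁ + 2y₂ + 2y₃ + 2y₄ + 2y₅ + 2y₆ + 2y₇ + y₈] = 0.1·(8.11) = 0.8110.

0.8110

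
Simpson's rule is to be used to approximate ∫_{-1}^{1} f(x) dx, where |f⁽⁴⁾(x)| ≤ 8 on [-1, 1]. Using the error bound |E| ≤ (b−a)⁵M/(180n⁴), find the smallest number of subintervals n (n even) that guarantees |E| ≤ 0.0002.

10

Need 256/(180n⁴) ≤ 0.0002.
n⁴ ≥ 256/(180·0.0002) = 7111.11 ⇒ n ≥ 9.1830, so the smallest even n is 10. (n must be even for Simpson's rule.)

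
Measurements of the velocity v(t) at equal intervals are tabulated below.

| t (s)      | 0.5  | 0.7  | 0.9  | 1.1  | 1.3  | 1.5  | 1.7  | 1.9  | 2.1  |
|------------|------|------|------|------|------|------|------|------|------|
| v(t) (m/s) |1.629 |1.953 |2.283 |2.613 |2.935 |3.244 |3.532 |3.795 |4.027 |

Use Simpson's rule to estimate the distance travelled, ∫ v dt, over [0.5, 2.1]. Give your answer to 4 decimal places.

h = 0.2, n = 8.
(h/3)·[y₀ + 4y₁ + 2y₂ + 4y₃ + 2y₄ + 4y₅ + 2y₆ + 4y₇ + y₈] = 0.066667·(69.576) = 4.6384.

4.6384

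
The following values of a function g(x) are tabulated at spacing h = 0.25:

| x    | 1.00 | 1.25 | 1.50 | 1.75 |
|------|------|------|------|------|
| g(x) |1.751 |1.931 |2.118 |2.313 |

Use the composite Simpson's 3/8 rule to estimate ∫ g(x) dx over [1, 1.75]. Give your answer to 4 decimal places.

1.5198

h = 0.25, n = 3.
(3h/8)·[y₀ + 3y₁ + 3y₂ + y₃] = 0.09375·(16.211) = 1.5198.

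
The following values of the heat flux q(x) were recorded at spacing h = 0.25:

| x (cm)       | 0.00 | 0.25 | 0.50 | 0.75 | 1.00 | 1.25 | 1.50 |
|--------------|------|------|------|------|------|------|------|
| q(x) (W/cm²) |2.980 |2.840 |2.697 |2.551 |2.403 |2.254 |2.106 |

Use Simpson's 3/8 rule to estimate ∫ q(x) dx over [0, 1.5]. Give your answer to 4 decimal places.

3.8222

h = 0.25, n = 6.
(3h/8)·[y₀ + 3y₁ + 3y₂ + 2y₃ + 3y₄ + 3y₅ + y₆] = 0.09375·(40.770) = 3.8222.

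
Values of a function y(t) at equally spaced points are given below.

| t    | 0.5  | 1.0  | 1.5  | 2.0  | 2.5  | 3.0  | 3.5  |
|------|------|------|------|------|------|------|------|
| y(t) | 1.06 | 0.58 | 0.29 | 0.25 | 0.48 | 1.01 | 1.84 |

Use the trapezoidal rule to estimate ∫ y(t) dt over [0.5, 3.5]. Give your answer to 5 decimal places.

h = 0.5, n = 6.
(h/2)·[y₀ + 2y₁ + 2y₂ + 2y₃ + 2y₄ + 2y₅ + y₆] = 0.25·(8.12) = 2.03000.

2.03000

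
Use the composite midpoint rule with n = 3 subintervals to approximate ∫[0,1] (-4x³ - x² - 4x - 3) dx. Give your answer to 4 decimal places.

h = (1 − 0)/3 = 0.333333.
Midpoints m₁,…,m₃ = 0.166667, 0.5, 0.833333.
f(m₁)=-3.712963, f(m₂)=-5.75, f(m₃)=-9.342593.
h·[f(m₁) + f(m₂) + f(m₃)] = 0.333333·(-18.805556) = -6.2685.

-6.2685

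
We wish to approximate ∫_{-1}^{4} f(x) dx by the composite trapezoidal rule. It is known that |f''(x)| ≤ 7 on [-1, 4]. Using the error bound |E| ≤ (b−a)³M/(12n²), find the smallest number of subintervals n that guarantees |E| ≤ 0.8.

Need 875/(12n²) ≤ 0.8.
n² ≥ 875/(12·0.8) = 91.1458 ⇒ n ≥ 9.5470, so the smallest n is 10.

10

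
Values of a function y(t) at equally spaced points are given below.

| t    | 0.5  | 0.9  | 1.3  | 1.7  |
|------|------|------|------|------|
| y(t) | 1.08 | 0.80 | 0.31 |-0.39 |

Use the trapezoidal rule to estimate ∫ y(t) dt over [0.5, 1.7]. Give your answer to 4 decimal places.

h = 0.4, n = 3.
(h/2)·[y₀ + 2y₁ + 2y₂ + y₃] = 0.2·(2.91) = 0.5820.

0.5820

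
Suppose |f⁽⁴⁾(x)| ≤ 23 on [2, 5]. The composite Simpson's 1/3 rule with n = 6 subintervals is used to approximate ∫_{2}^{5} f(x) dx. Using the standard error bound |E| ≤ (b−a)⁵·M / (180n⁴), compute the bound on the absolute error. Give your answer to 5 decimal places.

|E| ≤ (3)⁵·23 / (180·6⁴) = 5589/233280 = 0.02396.

0.02396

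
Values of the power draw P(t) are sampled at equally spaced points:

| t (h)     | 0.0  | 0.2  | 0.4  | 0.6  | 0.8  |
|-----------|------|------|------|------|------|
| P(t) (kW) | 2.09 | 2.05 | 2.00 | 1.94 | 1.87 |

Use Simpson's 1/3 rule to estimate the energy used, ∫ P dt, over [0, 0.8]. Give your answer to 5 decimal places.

h = 0.2, n = 4.
(h/3)·[y₀ + 4y₁ + 2y₂ + 4y₃ + y₄] = 0.066667·(23.92) = 1.59467.

1.59467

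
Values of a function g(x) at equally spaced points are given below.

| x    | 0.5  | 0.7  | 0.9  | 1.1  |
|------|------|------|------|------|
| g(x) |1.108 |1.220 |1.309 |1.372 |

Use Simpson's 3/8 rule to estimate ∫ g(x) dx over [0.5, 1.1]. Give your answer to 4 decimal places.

0.7550

h = 0.2, n = 3.
(3h/8)·[y₀ + 3y₁ + 3y₂ + y₃] = 0.075·(10.067) = 0.7550.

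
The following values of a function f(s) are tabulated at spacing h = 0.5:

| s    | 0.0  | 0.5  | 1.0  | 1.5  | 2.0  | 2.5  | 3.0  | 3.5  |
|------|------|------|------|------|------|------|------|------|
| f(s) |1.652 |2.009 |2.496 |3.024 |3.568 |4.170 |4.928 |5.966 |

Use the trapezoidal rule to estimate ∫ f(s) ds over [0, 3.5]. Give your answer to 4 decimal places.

12.0020

h = 0.5, n = 7.
(h/2)·[y₀ + 2y₁ + 2y₂ + 2y₃ + 2y₄ + 2y₅ + 2y₆ + y₇] = 0.25·(48.008) = 12.0020.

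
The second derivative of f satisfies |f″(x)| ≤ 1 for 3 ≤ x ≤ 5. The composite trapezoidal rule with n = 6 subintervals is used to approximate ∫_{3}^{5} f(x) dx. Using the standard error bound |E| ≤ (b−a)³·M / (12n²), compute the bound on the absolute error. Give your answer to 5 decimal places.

0.01852

|E| ≤ (2)³·1 / (12·6²) = 8/432 = 0.01852.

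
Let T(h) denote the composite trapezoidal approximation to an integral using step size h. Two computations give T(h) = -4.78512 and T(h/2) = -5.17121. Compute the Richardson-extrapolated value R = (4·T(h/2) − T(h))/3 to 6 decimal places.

-5.299907

R = (4·T(h/2) − T(h)) / 3 = (4·(-5.17121) − (-4.78512))/3 = (-15.89972)/3 = -5.299907.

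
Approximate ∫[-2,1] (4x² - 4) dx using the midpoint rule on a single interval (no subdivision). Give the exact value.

-9

M = (b−a)·f(-0.5) = 3·(-3) = -9.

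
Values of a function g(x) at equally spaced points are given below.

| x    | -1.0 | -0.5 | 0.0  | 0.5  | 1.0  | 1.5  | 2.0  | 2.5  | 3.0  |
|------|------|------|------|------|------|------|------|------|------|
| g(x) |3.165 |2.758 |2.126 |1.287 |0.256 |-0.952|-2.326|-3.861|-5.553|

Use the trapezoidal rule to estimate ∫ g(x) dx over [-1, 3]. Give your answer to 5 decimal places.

h = 0.5, n = 8.
(h/2)·[y₀ + 2y₁ + 2y₂ + 2y₃ + 2y₄ + 2y₅ + 2y₆ + 2y₇ + y₈] = 0.25·(-3.812) = -0.95300.

-0.95300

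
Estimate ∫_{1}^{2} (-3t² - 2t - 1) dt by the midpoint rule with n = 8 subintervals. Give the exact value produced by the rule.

h = (2 − 1)/8 = 0.125.
Midpoints m₁,…,m₈ = 1.0625, 1.1875, 1.3125, 1.4375, 1.5625, 1.6875, 1.8125, 1.9375.
f(m₁)=-6.51171875, f(m₂)=-7.60546875, f(m₃)=-8.79296875, f(m₄)=-10.07421875, f(m₅)=-11.44921875, f(m₆)=-12.91796875, f(m₇)=-14.48046875, f(m₈)=-16.13671875.
h·[f(m₁) + f(m₂) + f(m₃) + f(m₄) + f(m₅) + f(m₆) + f(m₇) + f(m₈)] = 0.125·(-87.96875) = -10.99609375.

-10.99609375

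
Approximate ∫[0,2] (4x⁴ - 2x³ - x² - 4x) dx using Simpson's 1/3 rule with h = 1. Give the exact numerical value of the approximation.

h = (2 − 0)/2 = 1.
Nodes x₀,…,x₂ = 0, 1, 2.
f(x) = 4x⁴ - 2x³ - x² - 4x: f₀=0, f₁=-3, f₂=36.
(h/3)·[f₀ + 4f₁ + f₂] = 0.333333·(24) = 8.

8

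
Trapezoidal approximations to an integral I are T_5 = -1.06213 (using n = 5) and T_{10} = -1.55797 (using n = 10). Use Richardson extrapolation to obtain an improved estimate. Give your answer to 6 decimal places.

-1.723250

R = (4·T_{10} − T_5) / 3 = (4·(-1.55797) − (-1.06213))/3 = (-5.16975)/3 = -1.723250.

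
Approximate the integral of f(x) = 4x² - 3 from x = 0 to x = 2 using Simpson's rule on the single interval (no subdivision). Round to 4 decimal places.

S = (b−a)/6 · [f(0) + 4f(1) + f(2)] = 0.333333·[(-3) + 4·1 + 13] = 4.6667.

4.6667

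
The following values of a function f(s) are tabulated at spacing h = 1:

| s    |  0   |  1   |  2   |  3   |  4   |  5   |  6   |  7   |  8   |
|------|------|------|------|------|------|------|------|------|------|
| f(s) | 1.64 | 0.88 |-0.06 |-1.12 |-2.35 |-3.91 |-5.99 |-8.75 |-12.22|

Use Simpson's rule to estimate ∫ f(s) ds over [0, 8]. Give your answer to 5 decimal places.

h = 1, n = 8.
(h/3)·[y₀ + 4y₁ + 2y₂ + 4y₃ + 2y₄ + 4y₅ + 2y₆ + 4y₇ + y₈] = 0.333333·(-78.98) = -26.32667.

-26.32667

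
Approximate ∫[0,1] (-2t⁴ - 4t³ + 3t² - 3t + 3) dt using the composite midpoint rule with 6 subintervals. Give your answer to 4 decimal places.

1.1162

h = (1 − 0)/6 = 0.166667.
Midpoints m₁,…,m₆ = 0.083333, 0.25, 0.416667, 0.583333, 0.75, 0.916667.
f(m₁)=2.768422, f(m₂)=2.3671875, f(m₃)=1.921200, f(m₄)=1.245274, f(m₅)=0.1171875, f(m₆)=-1.722319.
h·[f(m₁) + f(m₂) + f(m₃) + f(m₄) + f(m₅) + f(m₆)] = 0.166667·(6.696952) = 1.1162.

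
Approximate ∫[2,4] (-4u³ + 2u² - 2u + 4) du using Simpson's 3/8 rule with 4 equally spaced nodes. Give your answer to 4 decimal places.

-206.6667

h = (4 − 2)/3 = 0.666667.
Nodes u₀,…,u₃ = 2, 2.666667, 3.333333, 4.
f(u) = -4u³ + 2u² - 2u + 4: f₀=-24, f₁=-62.962963, f₂=-128.592593, f₃=-228.
(3h/8)·[f₀ + 3f₁ + 3f₂ + f₃] = 0.25·(-826.666667) = -206.6667.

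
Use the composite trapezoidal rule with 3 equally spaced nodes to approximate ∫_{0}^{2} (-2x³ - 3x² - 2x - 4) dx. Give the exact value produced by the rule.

-31

h = (2 − 0)/2 = 1.
Nodes x₀,…,x₂ = 0, 1, 2.
f(x) = -2x³ - 3x² - 2x - 4: f₀=-4, f₁=-11, f₂=-36.
(h/2)·[f₀ + 2f₁ + f₂] = 0.5·(-62) = -31.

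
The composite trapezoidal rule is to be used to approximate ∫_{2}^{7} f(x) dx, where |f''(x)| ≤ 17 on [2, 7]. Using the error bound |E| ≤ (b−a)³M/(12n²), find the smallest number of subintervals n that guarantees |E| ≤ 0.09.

Need 2125/(12n²) ≤ 0.09.
n² ≥ 2125/(12·0.09) = 1967.59 ⇒ n ≥ 44.3576, so the smallest n is 45.

45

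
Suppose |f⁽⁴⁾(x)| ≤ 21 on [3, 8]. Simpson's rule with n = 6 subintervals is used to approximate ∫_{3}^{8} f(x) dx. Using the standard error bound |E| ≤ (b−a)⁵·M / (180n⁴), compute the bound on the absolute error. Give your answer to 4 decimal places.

0.2813

|E| ≤ (5)⁵·21 / (180·6⁴) = 65625/233280 = 0.2813.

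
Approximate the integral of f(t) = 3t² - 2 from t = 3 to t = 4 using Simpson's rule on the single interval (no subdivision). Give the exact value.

35

S = (b−a)/6 · [f(3) + 4f(3.5) + f(4)] = 0.166667·[25 + 4·34.75 + 46] = 35.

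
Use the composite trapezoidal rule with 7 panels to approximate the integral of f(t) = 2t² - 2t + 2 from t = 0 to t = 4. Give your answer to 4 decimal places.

h = (4 − 0)/7 = 0.571429.
Nodes t₀,…,t₇ = 0, 0.571429, 1.142857, 1.714286, 2.285714, 2.857143, 3.428571, 4.
f(t) = 2t² - 2t + 2: f₀=2, f₁=1.510204, f₂=2.326531, f₃=4.448980, f₄=7.877551, f₅=12.612245, f₆=18.653061, f₇=26.
(h/2)·[f₀ + 2f₁ + 2f₂ + 2f₃ + 2f₄ + 2f₅ + 2f₆ + f₇] = 0.285714·(122.857143) = 35.1020.

35.1020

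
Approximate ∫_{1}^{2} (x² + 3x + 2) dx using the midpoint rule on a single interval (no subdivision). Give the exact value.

M = (b−a)·f(1.5) = 1·(8.75) = 8.75.

8.75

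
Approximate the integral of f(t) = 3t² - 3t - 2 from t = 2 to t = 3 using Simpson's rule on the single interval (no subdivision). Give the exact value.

S = (b−a)/6 · [f(2) + 4f(2.5) + f(3)] = 0.166667·[4 + 4·9.25 + 16] = 9.5.

9.5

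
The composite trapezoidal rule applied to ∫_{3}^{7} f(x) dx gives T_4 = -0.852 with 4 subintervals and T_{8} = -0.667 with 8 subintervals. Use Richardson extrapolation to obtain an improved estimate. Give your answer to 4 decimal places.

R = (4·T_{8} − T_4) / 3 = (4·(-0.667) − (-0.852))/3 = (-1.816)/3 = -0.6053.

-0.6053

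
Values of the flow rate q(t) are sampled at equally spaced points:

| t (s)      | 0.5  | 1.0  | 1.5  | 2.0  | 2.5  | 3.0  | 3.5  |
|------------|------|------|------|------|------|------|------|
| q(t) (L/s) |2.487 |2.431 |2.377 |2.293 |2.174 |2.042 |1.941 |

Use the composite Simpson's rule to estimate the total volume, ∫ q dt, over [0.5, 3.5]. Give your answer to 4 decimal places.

6.7657

h = 0.5, n = 6.
(h/3)·[y₀ + 4y₁ + 2y₂ + 4y₃ + 2y₄ + 4y₅ + y₆] = 0.166667·(40.594) = 6.7657.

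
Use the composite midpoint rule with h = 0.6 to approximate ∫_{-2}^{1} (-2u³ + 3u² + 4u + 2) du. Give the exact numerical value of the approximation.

15.96

h = (1 − (-2))/5 = 0.6.
Midpoints m₁,…,m₅ = -1.7, -1.1, -0.5, 0.1, 0.7.
f(m₁)=13.696, f(m₂)=3.892, f(m₃)=1, f(m₄)=2.428, f(m₅)=5.584.
h·[f(m₁) + f(m₂) + f(m₃) + f(m₄) + f(m₅)] = 0.6·(26.6) = 15.96.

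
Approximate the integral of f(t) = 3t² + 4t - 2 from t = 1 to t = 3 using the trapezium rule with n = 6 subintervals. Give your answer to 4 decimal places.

38.1111

h = (3 − 1)/6 = 0.333333.
Nodes t₀,…,t₆ = 1, 1.333333, 1.666667, 2, 2.333333, 2.666667, 3.
f(t) = 3t² + 4t - 2: f₀=5, f₁=8.666667, f₂=13, f₃=18, f₄=23.666667, f₅=30, f₆=37.
(h/2)·[f₀ + 2f₁ + 2f₂ + 2f₃ + 2f₄ + 2f₅ + f₆] = 0.166667·(228.666667) = 38.1111.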